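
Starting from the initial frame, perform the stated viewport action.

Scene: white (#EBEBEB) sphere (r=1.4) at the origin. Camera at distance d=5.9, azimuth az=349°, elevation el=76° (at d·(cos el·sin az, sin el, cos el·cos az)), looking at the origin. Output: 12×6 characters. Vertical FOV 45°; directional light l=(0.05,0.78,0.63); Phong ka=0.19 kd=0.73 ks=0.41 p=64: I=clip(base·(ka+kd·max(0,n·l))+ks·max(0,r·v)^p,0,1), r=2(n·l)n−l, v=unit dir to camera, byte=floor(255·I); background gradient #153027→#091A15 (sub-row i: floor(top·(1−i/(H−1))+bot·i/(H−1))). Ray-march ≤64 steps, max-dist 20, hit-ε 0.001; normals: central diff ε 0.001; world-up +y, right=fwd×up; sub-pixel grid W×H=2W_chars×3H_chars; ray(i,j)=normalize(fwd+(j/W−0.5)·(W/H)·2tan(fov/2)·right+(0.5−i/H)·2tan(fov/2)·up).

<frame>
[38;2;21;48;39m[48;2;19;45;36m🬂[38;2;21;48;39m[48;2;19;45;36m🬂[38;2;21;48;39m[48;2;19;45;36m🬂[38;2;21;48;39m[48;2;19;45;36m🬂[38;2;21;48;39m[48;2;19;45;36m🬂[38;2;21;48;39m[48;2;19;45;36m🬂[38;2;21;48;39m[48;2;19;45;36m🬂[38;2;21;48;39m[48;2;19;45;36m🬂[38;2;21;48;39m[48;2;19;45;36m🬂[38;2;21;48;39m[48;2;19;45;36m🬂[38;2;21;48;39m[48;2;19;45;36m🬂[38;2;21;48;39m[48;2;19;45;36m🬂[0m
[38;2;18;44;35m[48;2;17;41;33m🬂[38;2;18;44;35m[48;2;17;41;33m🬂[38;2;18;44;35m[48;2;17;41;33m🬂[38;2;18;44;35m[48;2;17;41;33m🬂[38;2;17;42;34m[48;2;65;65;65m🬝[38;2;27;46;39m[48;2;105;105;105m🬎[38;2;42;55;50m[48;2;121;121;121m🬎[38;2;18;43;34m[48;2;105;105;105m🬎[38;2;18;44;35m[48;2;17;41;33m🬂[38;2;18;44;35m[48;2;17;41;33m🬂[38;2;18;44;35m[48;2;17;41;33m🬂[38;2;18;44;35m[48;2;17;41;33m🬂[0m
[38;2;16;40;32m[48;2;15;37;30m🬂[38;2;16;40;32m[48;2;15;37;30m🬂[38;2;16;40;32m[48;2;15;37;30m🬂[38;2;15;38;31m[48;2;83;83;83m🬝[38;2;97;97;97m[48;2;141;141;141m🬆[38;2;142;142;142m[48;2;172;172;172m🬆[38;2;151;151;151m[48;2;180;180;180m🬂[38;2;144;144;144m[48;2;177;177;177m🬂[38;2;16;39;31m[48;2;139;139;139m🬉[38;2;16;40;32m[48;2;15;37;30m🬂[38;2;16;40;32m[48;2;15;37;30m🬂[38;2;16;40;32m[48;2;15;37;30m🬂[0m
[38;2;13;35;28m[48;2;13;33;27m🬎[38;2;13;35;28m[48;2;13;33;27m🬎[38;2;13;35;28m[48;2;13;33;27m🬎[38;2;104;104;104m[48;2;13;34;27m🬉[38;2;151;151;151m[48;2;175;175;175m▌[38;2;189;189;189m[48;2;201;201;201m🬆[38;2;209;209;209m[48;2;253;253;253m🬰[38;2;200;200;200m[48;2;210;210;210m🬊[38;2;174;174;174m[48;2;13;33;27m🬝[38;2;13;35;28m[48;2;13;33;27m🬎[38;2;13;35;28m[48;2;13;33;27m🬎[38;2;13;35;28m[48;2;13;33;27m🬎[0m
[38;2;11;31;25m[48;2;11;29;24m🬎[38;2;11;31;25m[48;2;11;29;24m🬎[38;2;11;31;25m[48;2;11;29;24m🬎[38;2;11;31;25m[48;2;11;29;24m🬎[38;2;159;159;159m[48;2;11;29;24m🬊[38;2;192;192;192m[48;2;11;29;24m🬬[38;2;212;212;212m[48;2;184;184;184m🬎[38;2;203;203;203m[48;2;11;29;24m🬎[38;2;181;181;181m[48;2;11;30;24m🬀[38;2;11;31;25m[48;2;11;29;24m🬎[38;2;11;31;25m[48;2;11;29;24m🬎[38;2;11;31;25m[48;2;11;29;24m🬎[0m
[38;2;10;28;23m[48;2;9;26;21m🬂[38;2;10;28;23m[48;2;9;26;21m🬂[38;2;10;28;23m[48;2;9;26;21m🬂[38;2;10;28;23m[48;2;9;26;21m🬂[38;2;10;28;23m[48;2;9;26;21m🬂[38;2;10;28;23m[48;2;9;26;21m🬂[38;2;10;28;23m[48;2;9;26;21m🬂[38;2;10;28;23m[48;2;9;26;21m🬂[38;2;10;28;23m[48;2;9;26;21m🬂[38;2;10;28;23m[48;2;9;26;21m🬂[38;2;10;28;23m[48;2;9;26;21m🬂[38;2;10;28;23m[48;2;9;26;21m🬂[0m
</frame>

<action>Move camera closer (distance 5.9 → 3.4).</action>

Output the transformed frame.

<frame>
[38;2;21;48;39m[48;2;19;45;36m🬂[38;2;21;48;39m[48;2;19;45;36m🬂[38;2;21;48;39m[48;2;19;45;36m🬂[38;2;20;47;38m[48;2;95;95;95m🬆[38;2;50;63;59m[48;2;116;116;116m🬂[38;2;95;95;95m[48;2;130;130;130m🬂[38;2;103;103;103m[48;2;135;135;135m🬂[38;2;97;97;97m[48;2;135;135;135m🬂[38;2;21;48;39m[48;2;124;124;124m🬂[38;2;122;122;122m[48;2;20;46;37m🬏[38;2;21;48;39m[48;2;19;45;36m🬂[38;2;21;48;39m[48;2;19;45;36m🬂[0m
[38;2;18;44;35m[48;2;17;41;33m🬂[38;2;18;44;35m[48;2;17;41;33m🬂[38;2;18;44;35m[48;2;110;110;110m🬀[38;2;126;126;126m[48;2;146;146;146m🬆[38;2;144;144;144m[48;2;160;160;160m🬆[38;2;154;154;154m[48;2;168;168;168m🬆[38;2;159;159;159m[48;2;173;173;173m🬆[38;2;157;157;157m[48;2;172;172;172m🬂[38;2;156;156;156m[48;2;171;171;171m🬊[38;2;140;140;140m[48;2;163;163;163m🬊[38;2;140;140;140m[48;2;17;42;34m🬓[38;2;18;44;35m[48;2;17;41;33m🬂[0m
[38;2;16;40;32m[48;2;15;37;30m🬂[38;2;15;38;31m[48;2;112;112;112m▌[38;2;135;135;135m[48;2;151;151;151m🬆[38;2;158;158;158m[48;2;170;170;170m🬆[38;2;172;172;172m[48;2;182;182;182m🬆[38;2;180;180;180m[48;2;189;189;189m🬆[38;2;185;185;185m[48;2;193;193;193m🬆[38;2;188;188;188m[48;2;197;197;197m🬎[38;2;185;185;185m[48;2;193;193;193m🬊[38;2;176;176;176m[48;2;188;188;188m🬊[38;2;150;150;150m[48;2;170;170;170m🬉[38;2;16;40;32m[48;2;15;37;30m🬂[0m
[38;2;13;35;28m[48;2;13;33;27m🬎[38;2;13;34;28m[48;2;134;134;134m▌[38;2;154;154;154m[48;2;167;167;167m▌[38;2;177;177;177m[48;2;186;186;186m🬕[38;2;188;188;188m[48;2;195;195;195m🬆[38;2;196;196;196m[48;2;203;203;203m🬆[38;2;204;204;204m[48;2;245;245;245m🬆[38;2;207;207;207m[48;2;253;253;253m🬬[38;2;201;201;201m[48;2;207;207;207m🬊[38;2;195;195;195m[48;2;202;202;202m🬊[38;2;176;176;176m[48;2;189;189;189m▐[38;2;13;35;28m[48;2;13;33;27m🬎[0m
[38;2;11;31;25m[48;2;11;29;24m🬎[38;2;134;134;134m[48;2;11;30;24m🬁[38;2;172;172;172m[48;2;155;155;155m▐[38;2;183;183;183m[48;2;191;191;191m▌[38;2;197;197;197m[48;2;202;202;202m▌[38;2;206;206;206m[48;2;210;210;210m▌[38;2;249;249;249m[48;2;215;215;215m🬂[38;2;238;238;238m[48;2;215;215;215m🬀[38;2;211;211;211m[48;2;214;214;214m🬊[38;2;208;208;208m[48;2;203;203;203m▌[38;2;188;188;188m[48;2;11;30;24m🬕[38;2;11;31;25m[48;2;11;29;24m🬎[0m
[38;2;10;28;23m[48;2;9;26;21m🬂[38;2;10;28;23m[48;2;9;26;21m🬂[38;2;164;164;164m[48;2;9;26;21m🬁[38;2;180;180;180m[48;2;9;26;21m🬬[38;2;200;200;200m[48;2;191;191;191m🬨[38;2;208;208;208m[48;2;203;203;203m🬬[38;2;214;214;214m[48;2;210;210;210m🬎[38;2;215;215;215m[48;2;210;210;210m🬎[38;2;212;212;212m[48;2;202;202;202m🬎[38;2;201;201;201m[48;2;9;26;21m🬆[38;2;10;28;23m[48;2;9;26;21m🬂[38;2;10;28;23m[48;2;9;26;21m🬂[0m
</frame>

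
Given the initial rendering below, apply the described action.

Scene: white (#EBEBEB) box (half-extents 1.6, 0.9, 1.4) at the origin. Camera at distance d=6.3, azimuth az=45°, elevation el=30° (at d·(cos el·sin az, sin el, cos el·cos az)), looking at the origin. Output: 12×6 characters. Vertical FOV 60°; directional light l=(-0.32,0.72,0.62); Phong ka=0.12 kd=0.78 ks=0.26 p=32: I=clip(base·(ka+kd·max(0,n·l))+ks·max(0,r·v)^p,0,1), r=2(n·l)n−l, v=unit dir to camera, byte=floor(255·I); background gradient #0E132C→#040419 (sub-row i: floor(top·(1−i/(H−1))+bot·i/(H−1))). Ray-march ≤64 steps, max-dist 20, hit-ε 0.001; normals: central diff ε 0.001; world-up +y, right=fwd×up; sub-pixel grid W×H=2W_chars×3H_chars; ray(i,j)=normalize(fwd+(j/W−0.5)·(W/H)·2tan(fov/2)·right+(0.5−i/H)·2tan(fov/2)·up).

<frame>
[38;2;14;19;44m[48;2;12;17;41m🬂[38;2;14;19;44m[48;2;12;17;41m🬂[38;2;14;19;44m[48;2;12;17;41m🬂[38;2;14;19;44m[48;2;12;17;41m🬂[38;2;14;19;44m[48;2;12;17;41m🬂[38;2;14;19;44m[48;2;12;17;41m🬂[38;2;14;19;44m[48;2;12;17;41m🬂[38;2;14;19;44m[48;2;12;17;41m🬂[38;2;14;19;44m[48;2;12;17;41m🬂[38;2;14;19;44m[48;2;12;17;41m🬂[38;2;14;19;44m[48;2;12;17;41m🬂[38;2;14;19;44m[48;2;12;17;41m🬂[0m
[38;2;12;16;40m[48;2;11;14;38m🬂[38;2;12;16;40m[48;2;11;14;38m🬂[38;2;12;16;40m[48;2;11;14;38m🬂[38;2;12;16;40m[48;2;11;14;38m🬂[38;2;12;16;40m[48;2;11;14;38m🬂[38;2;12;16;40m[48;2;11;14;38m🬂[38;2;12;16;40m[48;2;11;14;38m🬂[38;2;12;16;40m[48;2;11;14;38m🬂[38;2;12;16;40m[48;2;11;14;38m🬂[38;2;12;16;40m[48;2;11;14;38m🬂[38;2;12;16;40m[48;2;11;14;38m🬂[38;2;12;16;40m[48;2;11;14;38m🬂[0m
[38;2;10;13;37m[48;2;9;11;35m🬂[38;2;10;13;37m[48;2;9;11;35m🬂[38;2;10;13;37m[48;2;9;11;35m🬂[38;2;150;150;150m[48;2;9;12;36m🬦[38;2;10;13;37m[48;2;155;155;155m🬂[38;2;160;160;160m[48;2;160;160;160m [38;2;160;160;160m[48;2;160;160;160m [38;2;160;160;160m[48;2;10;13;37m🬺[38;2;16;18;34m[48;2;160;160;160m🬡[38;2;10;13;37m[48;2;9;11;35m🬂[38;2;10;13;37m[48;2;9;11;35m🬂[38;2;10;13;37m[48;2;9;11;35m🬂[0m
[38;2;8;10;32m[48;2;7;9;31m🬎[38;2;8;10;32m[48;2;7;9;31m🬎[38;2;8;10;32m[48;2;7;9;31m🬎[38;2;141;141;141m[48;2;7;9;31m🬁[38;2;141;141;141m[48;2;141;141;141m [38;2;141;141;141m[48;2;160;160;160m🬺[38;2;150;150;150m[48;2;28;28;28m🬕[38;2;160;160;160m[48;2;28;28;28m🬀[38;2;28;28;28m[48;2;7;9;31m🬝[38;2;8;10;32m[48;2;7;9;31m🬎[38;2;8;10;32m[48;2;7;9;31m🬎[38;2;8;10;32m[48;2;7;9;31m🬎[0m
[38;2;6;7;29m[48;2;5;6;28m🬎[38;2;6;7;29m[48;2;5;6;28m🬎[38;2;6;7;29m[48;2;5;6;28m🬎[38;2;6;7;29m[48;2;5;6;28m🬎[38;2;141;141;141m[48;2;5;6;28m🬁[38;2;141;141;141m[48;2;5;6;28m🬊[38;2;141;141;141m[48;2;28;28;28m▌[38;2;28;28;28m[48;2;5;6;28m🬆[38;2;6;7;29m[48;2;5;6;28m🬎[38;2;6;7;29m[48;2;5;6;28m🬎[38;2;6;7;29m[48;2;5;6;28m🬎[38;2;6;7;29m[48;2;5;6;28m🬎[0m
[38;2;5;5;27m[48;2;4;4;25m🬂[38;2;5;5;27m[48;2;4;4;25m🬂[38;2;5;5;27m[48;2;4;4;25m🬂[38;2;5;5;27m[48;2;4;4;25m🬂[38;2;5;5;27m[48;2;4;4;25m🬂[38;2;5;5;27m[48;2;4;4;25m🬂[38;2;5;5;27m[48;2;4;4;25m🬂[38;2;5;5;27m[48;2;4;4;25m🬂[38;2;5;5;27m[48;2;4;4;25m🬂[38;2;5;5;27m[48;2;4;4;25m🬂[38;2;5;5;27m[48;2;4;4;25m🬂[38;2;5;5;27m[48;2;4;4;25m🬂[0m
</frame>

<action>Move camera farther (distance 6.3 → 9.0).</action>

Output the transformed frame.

<frame>
[38;2;14;19;44m[48;2;12;17;41m🬂[38;2;14;19;44m[48;2;12;17;41m🬂[38;2;14;19;44m[48;2;12;17;41m🬂[38;2;14;19;44m[48;2;12;17;41m🬂[38;2;14;19;44m[48;2;12;17;41m🬂[38;2;14;19;44m[48;2;12;17;41m🬂[38;2;14;19;44m[48;2;12;17;41m🬂[38;2;14;19;44m[48;2;12;17;41m🬂[38;2;14;19;44m[48;2;12;17;41m🬂[38;2;14;19;44m[48;2;12;17;41m🬂[38;2;14;19;44m[48;2;12;17;41m🬂[38;2;14;19;44m[48;2;12;17;41m🬂[0m
[38;2;12;16;40m[48;2;11;14;38m🬂[38;2;12;16;40m[48;2;11;14;38m🬂[38;2;12;16;40m[48;2;11;14;38m🬂[38;2;12;16;40m[48;2;11;14;38m🬂[38;2;12;16;40m[48;2;11;14;38m🬂[38;2;12;16;40m[48;2;11;14;38m🬂[38;2;12;16;40m[48;2;11;14;38m🬂[38;2;12;16;40m[48;2;11;14;38m🬂[38;2;12;16;40m[48;2;11;14;38m🬂[38;2;12;16;40m[48;2;11;14;38m🬂[38;2;12;16;40m[48;2;11;14;38m🬂[38;2;12;16;40m[48;2;11;14;38m🬂[0m
[38;2;10;13;37m[48;2;9;11;35m🬂[38;2;10;13;37m[48;2;9;11;35m🬂[38;2;10;13;37m[48;2;9;11;35m🬂[38;2;10;13;37m[48;2;9;11;35m🬂[38;2;9;12;36m[48;2;141;141;141m🬝[38;2;10;13;37m[48;2;160;160;160m🬂[38;2;10;13;37m[48;2;160;160;160m🬂[38;2;9;12;36m[48;2;160;160;160m🬎[38;2;10;13;37m[48;2;9;11;35m🬂[38;2;10;13;37m[48;2;9;11;35m🬂[38;2;10;13;37m[48;2;9;11;35m🬂[38;2;10;13;37m[48;2;9;11;35m🬂[0m
[38;2;8;10;32m[48;2;7;9;31m🬎[38;2;8;10;32m[48;2;7;9;31m🬎[38;2;8;10;32m[48;2;7;9;31m🬎[38;2;8;10;32m[48;2;7;9;31m🬎[38;2;141;141;141m[48;2;7;9;31m🬉[38;2;141;141;141m[48;2;141;141;141m [38;2;150;150;150m[48;2;28;28;28m🬕[38;2;28;28;28m[48;2;7;9;31m🬝[38;2;8;10;32m[48;2;7;9;31m🬎[38;2;8;10;32m[48;2;7;9;31m🬎[38;2;8;10;32m[48;2;7;9;31m🬎[38;2;8;10;32m[48;2;7;9;31m🬎[0m
[38;2;6;7;29m[48;2;5;6;28m🬎[38;2;6;7;29m[48;2;5;6;28m🬎[38;2;6;7;29m[48;2;5;6;28m🬎[38;2;6;7;29m[48;2;5;6;28m🬎[38;2;6;7;29m[48;2;5;6;28m🬎[38;2;6;7;29m[48;2;5;6;28m🬎[38;2;141;141;141m[48;2;10;10;28m🬀[38;2;6;7;29m[48;2;5;6;28m🬎[38;2;6;7;29m[48;2;5;6;28m🬎[38;2;6;7;29m[48;2;5;6;28m🬎[38;2;6;7;29m[48;2;5;6;28m🬎[38;2;6;7;29m[48;2;5;6;28m🬎[0m
[38;2;5;5;27m[48;2;4;4;25m🬂[38;2;5;5;27m[48;2;4;4;25m🬂[38;2;5;5;27m[48;2;4;4;25m🬂[38;2;5;5;27m[48;2;4;4;25m🬂[38;2;5;5;27m[48;2;4;4;25m🬂[38;2;5;5;27m[48;2;4;4;25m🬂[38;2;5;5;27m[48;2;4;4;25m🬂[38;2;5;5;27m[48;2;4;4;25m🬂[38;2;5;5;27m[48;2;4;4;25m🬂[38;2;5;5;27m[48;2;4;4;25m🬂[38;2;5;5;27m[48;2;4;4;25m🬂[38;2;5;5;27m[48;2;4;4;25m🬂[0m
</frame>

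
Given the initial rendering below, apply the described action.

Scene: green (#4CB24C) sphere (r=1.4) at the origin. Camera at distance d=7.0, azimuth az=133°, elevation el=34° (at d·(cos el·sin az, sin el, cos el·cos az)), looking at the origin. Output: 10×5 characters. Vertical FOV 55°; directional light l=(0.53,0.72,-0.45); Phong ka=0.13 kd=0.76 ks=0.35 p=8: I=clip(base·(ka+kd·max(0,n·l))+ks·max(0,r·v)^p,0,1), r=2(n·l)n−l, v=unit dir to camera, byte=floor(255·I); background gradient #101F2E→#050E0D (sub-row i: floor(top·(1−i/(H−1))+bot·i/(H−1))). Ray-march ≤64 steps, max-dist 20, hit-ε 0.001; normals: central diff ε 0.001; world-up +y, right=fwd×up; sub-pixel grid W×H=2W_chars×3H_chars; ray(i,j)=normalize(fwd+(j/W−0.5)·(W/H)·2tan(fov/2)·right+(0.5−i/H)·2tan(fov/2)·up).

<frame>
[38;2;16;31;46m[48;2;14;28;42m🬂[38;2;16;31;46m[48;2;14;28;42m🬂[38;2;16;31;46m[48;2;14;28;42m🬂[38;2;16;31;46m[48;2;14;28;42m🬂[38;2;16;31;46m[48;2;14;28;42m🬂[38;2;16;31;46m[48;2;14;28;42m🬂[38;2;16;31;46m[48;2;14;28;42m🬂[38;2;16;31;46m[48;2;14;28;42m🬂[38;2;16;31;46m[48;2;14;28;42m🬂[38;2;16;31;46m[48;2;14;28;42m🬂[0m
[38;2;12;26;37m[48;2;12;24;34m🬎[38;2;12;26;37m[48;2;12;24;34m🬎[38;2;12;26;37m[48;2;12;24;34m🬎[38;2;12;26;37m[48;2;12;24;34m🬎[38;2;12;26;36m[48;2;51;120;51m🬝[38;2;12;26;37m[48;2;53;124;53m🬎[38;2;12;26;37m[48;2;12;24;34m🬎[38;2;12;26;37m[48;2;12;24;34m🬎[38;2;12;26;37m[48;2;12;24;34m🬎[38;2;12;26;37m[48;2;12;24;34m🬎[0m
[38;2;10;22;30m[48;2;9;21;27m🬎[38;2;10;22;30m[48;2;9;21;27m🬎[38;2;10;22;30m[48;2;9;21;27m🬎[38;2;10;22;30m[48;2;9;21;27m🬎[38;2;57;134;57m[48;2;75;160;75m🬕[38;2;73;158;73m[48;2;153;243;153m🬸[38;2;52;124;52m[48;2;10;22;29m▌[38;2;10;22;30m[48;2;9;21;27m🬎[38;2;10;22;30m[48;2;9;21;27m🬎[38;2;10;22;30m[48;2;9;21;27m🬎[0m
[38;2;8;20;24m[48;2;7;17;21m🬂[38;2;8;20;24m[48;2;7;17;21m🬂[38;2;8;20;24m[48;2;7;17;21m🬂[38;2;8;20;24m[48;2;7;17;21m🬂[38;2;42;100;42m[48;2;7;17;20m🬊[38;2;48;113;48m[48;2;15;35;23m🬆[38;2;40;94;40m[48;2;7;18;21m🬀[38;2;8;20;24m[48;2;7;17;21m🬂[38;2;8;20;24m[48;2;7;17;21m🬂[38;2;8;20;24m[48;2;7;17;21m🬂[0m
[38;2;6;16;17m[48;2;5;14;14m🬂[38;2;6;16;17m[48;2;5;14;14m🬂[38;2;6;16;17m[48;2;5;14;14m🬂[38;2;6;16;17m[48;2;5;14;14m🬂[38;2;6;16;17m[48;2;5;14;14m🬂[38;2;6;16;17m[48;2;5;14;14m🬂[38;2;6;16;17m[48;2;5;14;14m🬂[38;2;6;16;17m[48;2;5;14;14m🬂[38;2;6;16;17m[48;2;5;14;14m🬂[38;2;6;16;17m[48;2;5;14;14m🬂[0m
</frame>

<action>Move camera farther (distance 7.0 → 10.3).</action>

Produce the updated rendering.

<frame>
[38;2;16;31;46m[48;2;14;28;42m🬂[38;2;16;31;46m[48;2;14;28;42m🬂[38;2;16;31;46m[48;2;14;28;42m🬂[38;2;16;31;46m[48;2;14;28;42m🬂[38;2;16;31;46m[48;2;14;28;42m🬂[38;2;16;31;46m[48;2;14;28;42m🬂[38;2;16;31;46m[48;2;14;28;42m🬂[38;2;16;31;46m[48;2;14;28;42m🬂[38;2;16;31;46m[48;2;14;28;42m🬂[38;2;16;31;46m[48;2;14;28;42m🬂[0m
[38;2;12;26;37m[48;2;12;24;34m🬎[38;2;12;26;37m[48;2;12;24;34m🬎[38;2;12;26;37m[48;2;12;24;34m🬎[38;2;12;26;37m[48;2;12;24;34m🬎[38;2;12;26;37m[48;2;12;24;34m🬎[38;2;12;26;37m[48;2;12;24;34m🬎[38;2;12;26;37m[48;2;12;24;34m🬎[38;2;12;26;37m[48;2;12;24;34m🬎[38;2;12;26;37m[48;2;12;24;34m🬎[38;2;12;26;37m[48;2;12;24;34m🬎[0m
[38;2;10;22;30m[48;2;9;21;27m🬎[38;2;10;22;30m[48;2;9;21;27m🬎[38;2;10;22;30m[48;2;9;21;27m🬎[38;2;10;22;30m[48;2;9;21;27m🬎[38;2;55;130;55m[48;2;10;22;29m▐[38;2;58;135;58m[48;2;134;224;134m🬸[38;2;10;22;30m[48;2;9;21;27m🬎[38;2;10;22;30m[48;2;9;21;27m🬎[38;2;10;22;30m[48;2;9;21;27m🬎[38;2;10;22;30m[48;2;9;21;27m🬎[0m
[38;2;8;20;24m[48;2;7;17;21m🬂[38;2;8;20;24m[48;2;7;17;21m🬂[38;2;8;20;24m[48;2;7;17;21m🬂[38;2;8;20;24m[48;2;7;17;21m🬂[38;2;31;73;31m[48;2;7;18;21m🬁[38;2;35;84;35m[48;2;7;17;21m🬂[38;2;8;20;24m[48;2;7;17;21m🬂[38;2;8;20;24m[48;2;7;17;21m🬂[38;2;8;20;24m[48;2;7;17;21m🬂[38;2;8;20;24m[48;2;7;17;21m🬂[0m
[38;2;6;16;17m[48;2;5;14;14m🬂[38;2;6;16;17m[48;2;5;14;14m🬂[38;2;6;16;17m[48;2;5;14;14m🬂[38;2;6;16;17m[48;2;5;14;14m🬂[38;2;6;16;17m[48;2;5;14;14m🬂[38;2;6;16;17m[48;2;5;14;14m🬂[38;2;6;16;17m[48;2;5;14;14m🬂[38;2;6;16;17m[48;2;5;14;14m🬂[38;2;6;16;17m[48;2;5;14;14m🬂[38;2;6;16;17m[48;2;5;14;14m🬂[0m
</frame>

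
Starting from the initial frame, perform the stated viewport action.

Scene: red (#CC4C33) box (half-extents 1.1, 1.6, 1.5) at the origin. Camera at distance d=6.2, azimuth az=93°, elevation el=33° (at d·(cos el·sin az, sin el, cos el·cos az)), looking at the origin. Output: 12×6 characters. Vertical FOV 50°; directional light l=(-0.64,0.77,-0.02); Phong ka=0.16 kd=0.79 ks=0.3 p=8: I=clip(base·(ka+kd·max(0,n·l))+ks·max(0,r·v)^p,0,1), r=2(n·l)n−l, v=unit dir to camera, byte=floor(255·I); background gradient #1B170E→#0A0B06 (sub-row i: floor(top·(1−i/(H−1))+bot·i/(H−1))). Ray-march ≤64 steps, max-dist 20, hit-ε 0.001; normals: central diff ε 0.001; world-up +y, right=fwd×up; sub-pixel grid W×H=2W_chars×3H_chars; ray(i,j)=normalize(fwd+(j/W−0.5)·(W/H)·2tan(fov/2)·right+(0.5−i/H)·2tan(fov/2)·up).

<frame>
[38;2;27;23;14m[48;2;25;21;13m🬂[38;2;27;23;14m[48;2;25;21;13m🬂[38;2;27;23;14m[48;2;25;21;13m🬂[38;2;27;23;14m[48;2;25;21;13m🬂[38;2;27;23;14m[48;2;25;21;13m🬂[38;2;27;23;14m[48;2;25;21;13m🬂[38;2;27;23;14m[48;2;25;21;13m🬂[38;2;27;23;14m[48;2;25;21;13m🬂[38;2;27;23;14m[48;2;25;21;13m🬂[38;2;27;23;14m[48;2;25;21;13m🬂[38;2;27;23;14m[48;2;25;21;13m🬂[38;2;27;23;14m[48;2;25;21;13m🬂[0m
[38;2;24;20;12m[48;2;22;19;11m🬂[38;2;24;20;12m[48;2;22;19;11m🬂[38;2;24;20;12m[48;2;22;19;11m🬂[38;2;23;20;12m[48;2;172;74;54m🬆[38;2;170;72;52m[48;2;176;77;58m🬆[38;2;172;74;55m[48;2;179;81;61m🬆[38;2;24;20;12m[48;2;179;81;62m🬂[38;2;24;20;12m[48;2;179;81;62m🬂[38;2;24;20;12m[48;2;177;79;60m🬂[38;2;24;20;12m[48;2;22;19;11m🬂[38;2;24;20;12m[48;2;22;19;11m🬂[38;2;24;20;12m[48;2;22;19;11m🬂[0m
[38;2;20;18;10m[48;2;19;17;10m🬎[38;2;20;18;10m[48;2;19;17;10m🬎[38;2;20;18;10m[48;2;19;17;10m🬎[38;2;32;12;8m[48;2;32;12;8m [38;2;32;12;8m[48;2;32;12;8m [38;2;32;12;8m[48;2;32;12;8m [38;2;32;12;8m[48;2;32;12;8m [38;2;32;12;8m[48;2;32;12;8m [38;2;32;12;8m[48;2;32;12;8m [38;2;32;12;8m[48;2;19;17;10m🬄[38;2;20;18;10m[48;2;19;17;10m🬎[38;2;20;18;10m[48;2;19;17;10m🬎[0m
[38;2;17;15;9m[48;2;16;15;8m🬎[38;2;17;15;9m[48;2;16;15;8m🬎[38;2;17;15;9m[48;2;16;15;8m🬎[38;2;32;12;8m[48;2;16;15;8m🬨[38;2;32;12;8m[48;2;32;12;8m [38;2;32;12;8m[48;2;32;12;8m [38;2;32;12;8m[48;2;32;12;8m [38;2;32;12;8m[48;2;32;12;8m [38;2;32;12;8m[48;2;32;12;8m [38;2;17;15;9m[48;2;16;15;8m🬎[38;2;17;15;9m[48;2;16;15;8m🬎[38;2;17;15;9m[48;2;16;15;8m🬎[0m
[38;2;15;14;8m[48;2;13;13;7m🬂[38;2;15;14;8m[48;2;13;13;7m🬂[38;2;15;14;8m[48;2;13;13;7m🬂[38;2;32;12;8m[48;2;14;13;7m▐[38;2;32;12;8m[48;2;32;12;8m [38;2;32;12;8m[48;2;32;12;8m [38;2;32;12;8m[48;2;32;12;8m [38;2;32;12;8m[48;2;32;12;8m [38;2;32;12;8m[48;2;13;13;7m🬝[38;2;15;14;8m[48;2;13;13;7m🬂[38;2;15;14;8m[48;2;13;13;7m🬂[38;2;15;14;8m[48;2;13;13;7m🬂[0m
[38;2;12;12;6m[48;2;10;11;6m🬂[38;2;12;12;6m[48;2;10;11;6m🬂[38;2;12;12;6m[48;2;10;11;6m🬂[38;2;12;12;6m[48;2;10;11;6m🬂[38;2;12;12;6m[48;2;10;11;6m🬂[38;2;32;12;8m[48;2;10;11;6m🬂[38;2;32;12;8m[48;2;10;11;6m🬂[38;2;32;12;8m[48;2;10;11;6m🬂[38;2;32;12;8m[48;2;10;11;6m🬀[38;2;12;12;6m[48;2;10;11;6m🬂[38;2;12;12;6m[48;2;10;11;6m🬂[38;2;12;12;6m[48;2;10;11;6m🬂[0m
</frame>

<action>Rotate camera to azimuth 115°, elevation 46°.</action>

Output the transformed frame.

<frame>
[38;2;27;23;14m[48;2;25;21;13m🬂[38;2;27;23;14m[48;2;25;21;13m🬂[38;2;27;23;14m[48;2;25;21;13m🬂[38;2;27;23;14m[48;2;25;21;13m🬂[38;2;27;23;14m[48;2;25;21;13m🬂[38;2;27;23;14m[48;2;25;21;13m🬂[38;2;27;23;14m[48;2;25;21;13m🬂[38;2;27;23;14m[48;2;25;21;13m🬂[38;2;27;23;14m[48;2;25;21;13m🬂[38;2;27;23;14m[48;2;25;21;13m🬂[38;2;27;23;14m[48;2;25;21;13m🬂[38;2;27;23;14m[48;2;25;21;13m🬂[0m
[38;2;24;20;12m[48;2;22;19;11m🬂[38;2;24;20;12m[48;2;22;19;11m🬂[38;2;24;20;12m[48;2;22;19;11m🬂[38;2;23;20;12m[48;2;168;70;50m🬆[38;2;170;72;53m[48;2;175;76;57m🬆[38;2;177;79;59m[48;2;183;85;66m🬆[38;2;184;86;66m[48;2;192;94;74m🬆[38;2;24;20;12m[48;2;195;97;78m🬁[38;2;24;20;12m[48;2;202;104;85m🬂[38;2;204;106;86m[48;2;23;19;11m🬓[38;2;24;20;12m[48;2;22;19;11m🬂[38;2;24;20;12m[48;2;22;19;11m🬂[0m
[38;2;20;18;10m[48;2;19;17;10m🬎[38;2;20;18;10m[48;2;19;17;10m🬎[38;2;32;12;8m[48;2;19;17;10m🬁[38;2;170;72;52m[48;2;32;12;8m🬂[38;2;178;80;60m[48;2;32;12;8m🬂[38;2;189;91;72m[48;2;32;12;8m🬎[38;2;32;12;8m[48;2;202;104;84m🬏[38;2;208;109;90m[48;2;216;118;99m🬆[38;2;216;118;99m[48;2;35;13;8m🬝[38;2;20;18;10m[48;2;19;17;10m🬎[38;2;20;18;10m[48;2;19;17;10m🬎[38;2;20;18;10m[48;2;19;17;10m🬎[0m
[38;2;17;15;9m[48;2;16;15;8m🬎[38;2;17;15;9m[48;2;16;15;8m🬎[38;2;17;15;9m[48;2;16;15;8m🬎[38;2;32;12;8m[48;2;16;15;8m🬨[38;2;32;12;8m[48;2;32;12;8m [38;2;32;12;8m[48;2;32;12;8m [38;2;32;12;8m[48;2;32;12;8m [38;2;32;12;8m[48;2;32;12;8m [38;2;227;128;109m[48;2;23;14;8m🬀[38;2;17;15;9m[48;2;16;15;8m🬎[38;2;17;15;9m[48;2;16;15;8m🬎[38;2;17;15;9m[48;2;16;15;8m🬎[0m
[38;2;15;14;8m[48;2;13;13;7m🬂[38;2;15;14;8m[48;2;13;13;7m🬂[38;2;15;14;8m[48;2;13;13;7m🬂[38;2;32;12;8m[48;2;13;13;7m🬁[38;2;32;12;8m[48;2;13;13;7m🬎[38;2;32;12;8m[48;2;32;12;8m [38;2;32;12;8m[48;2;32;12;8m [38;2;32;12;8m[48;2;32;12;8m [38;2;15;14;8m[48;2;13;13;7m🬂[38;2;15;14;8m[48;2;13;13;7m🬂[38;2;15;14;8m[48;2;13;13;7m🬂[38;2;15;14;8m[48;2;13;13;7m🬂[0m
[38;2;12;12;6m[48;2;10;11;6m🬂[38;2;12;12;6m[48;2;10;11;6m🬂[38;2;12;12;6m[48;2;10;11;6m🬂[38;2;12;12;6m[48;2;10;11;6m🬂[38;2;12;12;6m[48;2;10;11;6m🬂[38;2;12;12;6m[48;2;10;11;6m🬂[38;2;32;12;8m[48;2;10;11;6m🬁[38;2;32;12;8m[48;2;10;11;6m🬂[38;2;12;12;6m[48;2;10;11;6m🬂[38;2;12;12;6m[48;2;10;11;6m🬂[38;2;12;12;6m[48;2;10;11;6m🬂[38;2;12;12;6m[48;2;10;11;6m🬂[0m
</frame>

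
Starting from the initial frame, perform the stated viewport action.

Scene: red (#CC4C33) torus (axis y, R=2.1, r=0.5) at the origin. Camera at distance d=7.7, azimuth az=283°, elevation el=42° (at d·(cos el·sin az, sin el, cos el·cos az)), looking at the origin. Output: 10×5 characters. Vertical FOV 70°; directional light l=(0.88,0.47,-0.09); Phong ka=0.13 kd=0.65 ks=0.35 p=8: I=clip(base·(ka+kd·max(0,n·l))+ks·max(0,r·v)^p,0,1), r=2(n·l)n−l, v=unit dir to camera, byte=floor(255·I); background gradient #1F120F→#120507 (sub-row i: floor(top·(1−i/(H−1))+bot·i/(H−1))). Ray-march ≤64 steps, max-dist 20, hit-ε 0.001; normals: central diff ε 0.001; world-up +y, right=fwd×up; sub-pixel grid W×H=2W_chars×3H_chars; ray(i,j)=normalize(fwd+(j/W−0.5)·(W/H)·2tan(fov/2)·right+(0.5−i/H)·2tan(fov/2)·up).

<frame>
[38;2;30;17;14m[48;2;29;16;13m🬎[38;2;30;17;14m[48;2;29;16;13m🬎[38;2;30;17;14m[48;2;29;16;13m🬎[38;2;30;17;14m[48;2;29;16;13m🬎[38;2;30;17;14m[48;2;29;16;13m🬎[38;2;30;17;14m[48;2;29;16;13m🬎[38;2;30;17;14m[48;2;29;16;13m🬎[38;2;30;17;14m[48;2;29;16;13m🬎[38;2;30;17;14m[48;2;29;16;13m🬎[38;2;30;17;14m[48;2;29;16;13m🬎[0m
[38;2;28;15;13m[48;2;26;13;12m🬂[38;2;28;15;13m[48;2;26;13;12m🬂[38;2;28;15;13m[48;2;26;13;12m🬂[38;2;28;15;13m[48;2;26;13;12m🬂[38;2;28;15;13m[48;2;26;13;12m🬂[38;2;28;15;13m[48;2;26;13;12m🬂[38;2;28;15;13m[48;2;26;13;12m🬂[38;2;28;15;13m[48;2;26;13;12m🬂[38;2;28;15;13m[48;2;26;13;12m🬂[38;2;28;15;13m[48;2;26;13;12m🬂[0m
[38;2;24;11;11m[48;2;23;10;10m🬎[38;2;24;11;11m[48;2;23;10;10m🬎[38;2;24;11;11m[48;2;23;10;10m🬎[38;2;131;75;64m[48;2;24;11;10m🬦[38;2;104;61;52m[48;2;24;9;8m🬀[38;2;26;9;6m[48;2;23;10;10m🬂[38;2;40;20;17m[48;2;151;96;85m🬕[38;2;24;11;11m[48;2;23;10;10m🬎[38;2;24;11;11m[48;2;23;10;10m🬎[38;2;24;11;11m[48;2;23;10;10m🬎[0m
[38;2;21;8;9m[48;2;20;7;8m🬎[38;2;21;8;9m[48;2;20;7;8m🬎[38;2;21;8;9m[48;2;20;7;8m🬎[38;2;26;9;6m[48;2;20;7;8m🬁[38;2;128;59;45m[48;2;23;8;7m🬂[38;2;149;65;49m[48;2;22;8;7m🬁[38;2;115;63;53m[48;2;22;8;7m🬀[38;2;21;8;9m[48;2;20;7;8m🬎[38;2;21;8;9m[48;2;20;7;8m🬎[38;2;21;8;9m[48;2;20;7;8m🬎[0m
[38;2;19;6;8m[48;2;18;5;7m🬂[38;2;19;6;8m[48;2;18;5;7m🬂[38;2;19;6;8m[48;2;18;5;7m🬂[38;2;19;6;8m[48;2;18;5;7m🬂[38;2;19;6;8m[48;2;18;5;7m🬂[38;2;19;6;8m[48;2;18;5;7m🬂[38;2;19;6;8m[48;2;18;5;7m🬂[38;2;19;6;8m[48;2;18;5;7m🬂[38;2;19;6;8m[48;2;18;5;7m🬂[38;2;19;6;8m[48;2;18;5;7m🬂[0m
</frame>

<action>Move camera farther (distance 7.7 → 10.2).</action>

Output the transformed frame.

<frame>
[38;2;30;17;14m[48;2;29;16;13m🬎[38;2;30;17;14m[48;2;29;16;13m🬎[38;2;30;17;14m[48;2;29;16;13m🬎[38;2;30;17;14m[48;2;29;16;13m🬎[38;2;30;17;14m[48;2;29;16;13m🬎[38;2;30;17;14m[48;2;29;16;13m🬎[38;2;30;17;14m[48;2;29;16;13m🬎[38;2;30;17;14m[48;2;29;16;13m🬎[38;2;30;17;14m[48;2;29;16;13m🬎[38;2;30;17;14m[48;2;29;16;13m🬎[0m
[38;2;28;15;13m[48;2;26;13;12m🬂[38;2;28;15;13m[48;2;26;13;12m🬂[38;2;28;15;13m[48;2;26;13;12m🬂[38;2;28;15;13m[48;2;26;13;12m🬂[38;2;28;15;13m[48;2;26;13;12m🬂[38;2;28;15;13m[48;2;26;13;12m🬂[38;2;28;15;13m[48;2;26;13;12m🬂[38;2;28;15;13m[48;2;26;13;12m🬂[38;2;28;15;13m[48;2;26;13;12m🬂[38;2;28;15;13m[48;2;26;13;12m🬂[0m
[38;2;24;11;11m[48;2;23;10;10m🬎[38;2;24;11;11m[48;2;23;10;10m🬎[38;2;24;11;11m[48;2;23;10;10m🬎[38;2;24;11;11m[48;2;23;10;10m🬎[38;2;150;95;84m[48;2;24;11;10m🬔[38;2;158;106;96m[48;2;24;10;9m🬁[38;2;171;112;101m[48;2;38;19;17m🬏[38;2;24;11;11m[48;2;23;10;10m🬎[38;2;24;11;11m[48;2;23;10;10m🬎[38;2;24;11;11m[48;2;23;10;10m🬎[0m
[38;2;21;8;9m[48;2;20;7;8m🬎[38;2;21;8;9m[48;2;20;7;8m🬎[38;2;21;8;9m[48;2;20;7;8m🬎[38;2;21;8;9m[48;2;20;7;8m🬎[38;2;26;9;6m[48;2;20;7;8m🬂[38;2;52;19;13m[48;2;22;8;8m🬀[38;2;26;9;6m[48;2;20;7;8m🬀[38;2;21;8;9m[48;2;20;7;8m🬎[38;2;21;8;9m[48;2;20;7;8m🬎[38;2;21;8;9m[48;2;20;7;8m🬎[0m
[38;2;19;6;8m[48;2;18;5;7m🬂[38;2;19;6;8m[48;2;18;5;7m🬂[38;2;19;6;8m[48;2;18;5;7m🬂[38;2;19;6;8m[48;2;18;5;7m🬂[38;2;19;6;8m[48;2;18;5;7m🬂[38;2;19;6;8m[48;2;18;5;7m🬂[38;2;19;6;8m[48;2;18;5;7m🬂[38;2;19;6;8m[48;2;18;5;7m🬂[38;2;19;6;8m[48;2;18;5;7m🬂[38;2;19;6;8m[48;2;18;5;7m🬂[0m
</frame>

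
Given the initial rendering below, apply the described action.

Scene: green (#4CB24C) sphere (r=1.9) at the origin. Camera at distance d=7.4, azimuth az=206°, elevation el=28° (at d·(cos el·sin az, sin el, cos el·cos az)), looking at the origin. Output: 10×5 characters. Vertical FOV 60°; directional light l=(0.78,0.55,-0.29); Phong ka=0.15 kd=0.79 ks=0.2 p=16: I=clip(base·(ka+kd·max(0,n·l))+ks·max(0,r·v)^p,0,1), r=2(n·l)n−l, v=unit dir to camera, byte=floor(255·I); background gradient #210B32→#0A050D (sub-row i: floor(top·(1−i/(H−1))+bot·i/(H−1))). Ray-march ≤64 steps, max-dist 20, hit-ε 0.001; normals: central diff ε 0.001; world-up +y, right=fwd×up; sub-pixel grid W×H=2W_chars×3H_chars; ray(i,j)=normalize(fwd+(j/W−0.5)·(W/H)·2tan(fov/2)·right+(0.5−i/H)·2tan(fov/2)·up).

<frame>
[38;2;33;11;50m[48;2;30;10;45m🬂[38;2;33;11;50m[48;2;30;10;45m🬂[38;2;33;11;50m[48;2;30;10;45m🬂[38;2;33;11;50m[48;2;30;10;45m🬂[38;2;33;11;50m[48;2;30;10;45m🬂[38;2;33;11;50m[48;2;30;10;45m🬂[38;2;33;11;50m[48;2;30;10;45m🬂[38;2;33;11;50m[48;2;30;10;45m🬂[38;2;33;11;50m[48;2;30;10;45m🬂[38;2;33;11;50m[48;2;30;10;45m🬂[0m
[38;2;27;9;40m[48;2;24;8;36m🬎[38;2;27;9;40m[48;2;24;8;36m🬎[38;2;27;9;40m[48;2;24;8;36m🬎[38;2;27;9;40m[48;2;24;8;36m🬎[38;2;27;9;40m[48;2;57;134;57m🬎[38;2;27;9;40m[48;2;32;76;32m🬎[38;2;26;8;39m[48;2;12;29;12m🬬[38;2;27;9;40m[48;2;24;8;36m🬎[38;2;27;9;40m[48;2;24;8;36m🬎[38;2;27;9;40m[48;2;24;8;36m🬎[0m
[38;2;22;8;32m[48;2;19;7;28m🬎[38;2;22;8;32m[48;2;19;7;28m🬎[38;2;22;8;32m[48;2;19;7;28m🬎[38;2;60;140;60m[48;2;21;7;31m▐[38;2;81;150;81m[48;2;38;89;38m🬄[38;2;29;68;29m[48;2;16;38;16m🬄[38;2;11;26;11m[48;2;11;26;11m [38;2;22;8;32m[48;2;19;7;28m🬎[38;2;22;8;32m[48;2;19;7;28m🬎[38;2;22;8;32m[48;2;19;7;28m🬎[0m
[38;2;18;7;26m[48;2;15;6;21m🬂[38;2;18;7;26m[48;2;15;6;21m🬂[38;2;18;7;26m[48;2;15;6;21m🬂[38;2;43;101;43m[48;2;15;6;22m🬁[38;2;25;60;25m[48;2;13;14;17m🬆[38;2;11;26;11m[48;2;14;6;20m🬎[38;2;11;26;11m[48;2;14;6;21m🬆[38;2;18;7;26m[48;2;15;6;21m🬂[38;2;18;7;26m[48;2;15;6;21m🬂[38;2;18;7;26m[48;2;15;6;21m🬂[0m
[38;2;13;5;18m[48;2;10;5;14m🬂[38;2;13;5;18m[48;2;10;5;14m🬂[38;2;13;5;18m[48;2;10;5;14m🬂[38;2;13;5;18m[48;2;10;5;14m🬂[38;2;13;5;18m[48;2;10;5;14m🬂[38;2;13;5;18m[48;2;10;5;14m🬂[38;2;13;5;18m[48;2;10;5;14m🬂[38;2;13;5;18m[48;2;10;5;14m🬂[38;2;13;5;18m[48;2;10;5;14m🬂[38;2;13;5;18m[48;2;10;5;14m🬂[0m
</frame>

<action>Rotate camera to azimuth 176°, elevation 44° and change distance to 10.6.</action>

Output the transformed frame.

<frame>
[38;2;33;11;50m[48;2;30;10;45m🬂[38;2;33;11;50m[48;2;30;10;45m🬂[38;2;33;11;50m[48;2;30;10;45m🬂[38;2;33;11;50m[48;2;30;10;45m🬂[38;2;33;11;50m[48;2;30;10;45m🬂[38;2;33;11;50m[48;2;30;10;45m🬂[38;2;33;11;50m[48;2;30;10;45m🬂[38;2;33;11;50m[48;2;30;10;45m🬂[38;2;33;11;50m[48;2;30;10;45m🬂[38;2;33;11;50m[48;2;30;10;45m🬂[0m
[38;2;27;9;40m[48;2;24;8;36m🬎[38;2;27;9;40m[48;2;24;8;36m🬎[38;2;27;9;40m[48;2;24;8;36m🬎[38;2;27;9;40m[48;2;24;8;36m🬎[38;2;27;9;40m[48;2;24;8;36m🬎[38;2;27;9;40m[48;2;24;8;36m🬎[38;2;27;9;40m[48;2;24;8;36m🬎[38;2;27;9;40m[48;2;24;8;36m🬎[38;2;27;9;40m[48;2;24;8;36m🬎[38;2;27;9;40m[48;2;24;8;36m🬎[0m
[38;2;22;8;32m[48;2;19;7;28m🬎[38;2;22;8;32m[48;2;19;7;28m🬎[38;2;22;8;32m[48;2;19;7;28m🬎[38;2;22;8;32m[48;2;19;7;28m🬎[38;2;23;8;34m[48;2;72;159;72m🬀[38;2;28;67;28m[48;2;48;112;48m▐[38;2;21;7;31m[48;2;11;26;11m🬨[38;2;22;8;32m[48;2;19;7;28m🬎[38;2;22;8;32m[48;2;19;7;28m🬎[38;2;22;8;32m[48;2;19;7;28m🬎[0m
[38;2;18;7;26m[48;2;15;6;21m🬂[38;2;18;7;26m[48;2;15;6;21m🬂[38;2;18;7;26m[48;2;15;6;21m🬂[38;2;18;7;26m[48;2;15;6;21m🬂[38;2;51;119;51m[48;2;15;6;22m🬁[38;2;37;88;37m[48;2;15;12;20m🬀[38;2;18;7;26m[48;2;15;6;21m🬂[38;2;18;7;26m[48;2;15;6;21m🬂[38;2;18;7;26m[48;2;15;6;21m🬂[38;2;18;7;26m[48;2;15;6;21m🬂[0m
[38;2;13;5;18m[48;2;10;5;14m🬂[38;2;13;5;18m[48;2;10;5;14m🬂[38;2;13;5;18m[48;2;10;5;14m🬂[38;2;13;5;18m[48;2;10;5;14m🬂[38;2;13;5;18m[48;2;10;5;14m🬂[38;2;13;5;18m[48;2;10;5;14m🬂[38;2;13;5;18m[48;2;10;5;14m🬂[38;2;13;5;18m[48;2;10;5;14m🬂[38;2;13;5;18m[48;2;10;5;14m🬂[38;2;13;5;18m[48;2;10;5;14m🬂[0m
</frame>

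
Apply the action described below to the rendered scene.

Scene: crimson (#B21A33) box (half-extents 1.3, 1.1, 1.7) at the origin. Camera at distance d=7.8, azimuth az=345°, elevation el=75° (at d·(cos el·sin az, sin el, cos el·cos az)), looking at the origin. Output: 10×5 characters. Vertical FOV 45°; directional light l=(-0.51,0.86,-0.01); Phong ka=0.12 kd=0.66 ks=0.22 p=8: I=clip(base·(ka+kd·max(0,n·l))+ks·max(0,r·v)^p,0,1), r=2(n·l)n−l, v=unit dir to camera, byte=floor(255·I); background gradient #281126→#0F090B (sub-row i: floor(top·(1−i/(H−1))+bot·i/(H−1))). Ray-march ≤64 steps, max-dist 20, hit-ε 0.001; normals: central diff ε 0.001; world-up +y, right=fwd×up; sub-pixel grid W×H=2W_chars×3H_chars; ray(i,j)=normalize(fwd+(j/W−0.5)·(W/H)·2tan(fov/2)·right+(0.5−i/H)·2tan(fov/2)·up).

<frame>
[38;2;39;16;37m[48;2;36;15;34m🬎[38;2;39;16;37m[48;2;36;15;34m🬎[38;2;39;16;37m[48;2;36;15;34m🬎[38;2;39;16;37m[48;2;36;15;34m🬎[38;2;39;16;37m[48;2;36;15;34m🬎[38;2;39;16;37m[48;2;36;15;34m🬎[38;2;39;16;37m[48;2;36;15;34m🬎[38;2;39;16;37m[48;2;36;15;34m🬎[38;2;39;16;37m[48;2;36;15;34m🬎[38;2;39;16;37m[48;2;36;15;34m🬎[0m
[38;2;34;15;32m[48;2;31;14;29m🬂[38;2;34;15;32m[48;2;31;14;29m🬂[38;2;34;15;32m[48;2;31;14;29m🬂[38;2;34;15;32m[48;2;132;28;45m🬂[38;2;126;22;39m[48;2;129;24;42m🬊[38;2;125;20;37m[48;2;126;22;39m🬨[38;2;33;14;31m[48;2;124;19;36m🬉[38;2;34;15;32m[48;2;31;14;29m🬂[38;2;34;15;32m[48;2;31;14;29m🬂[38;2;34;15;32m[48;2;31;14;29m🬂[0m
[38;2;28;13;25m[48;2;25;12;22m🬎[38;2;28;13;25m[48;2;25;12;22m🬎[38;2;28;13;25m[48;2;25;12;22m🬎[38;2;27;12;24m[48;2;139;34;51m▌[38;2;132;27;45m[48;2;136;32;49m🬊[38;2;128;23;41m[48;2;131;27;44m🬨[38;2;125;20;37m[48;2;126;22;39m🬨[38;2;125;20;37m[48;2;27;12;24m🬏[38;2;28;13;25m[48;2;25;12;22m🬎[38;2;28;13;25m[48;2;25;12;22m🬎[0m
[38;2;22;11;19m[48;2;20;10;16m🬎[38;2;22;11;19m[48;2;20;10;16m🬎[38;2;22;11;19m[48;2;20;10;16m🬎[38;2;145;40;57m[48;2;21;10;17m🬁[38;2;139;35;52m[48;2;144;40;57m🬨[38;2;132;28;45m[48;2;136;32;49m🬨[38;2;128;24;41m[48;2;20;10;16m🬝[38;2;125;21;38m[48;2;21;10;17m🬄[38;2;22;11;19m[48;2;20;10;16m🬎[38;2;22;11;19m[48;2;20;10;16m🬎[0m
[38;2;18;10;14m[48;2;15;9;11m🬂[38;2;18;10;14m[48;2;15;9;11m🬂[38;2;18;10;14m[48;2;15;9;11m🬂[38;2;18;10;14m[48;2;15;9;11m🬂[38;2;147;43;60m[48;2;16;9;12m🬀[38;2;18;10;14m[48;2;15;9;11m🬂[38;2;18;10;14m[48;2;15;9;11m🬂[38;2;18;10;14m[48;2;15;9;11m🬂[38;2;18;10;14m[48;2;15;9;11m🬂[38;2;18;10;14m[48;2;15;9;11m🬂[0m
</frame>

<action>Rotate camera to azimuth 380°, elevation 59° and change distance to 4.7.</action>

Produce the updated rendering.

<frame>
[38;2;39;16;37m[48;2;36;15;34m🬎[38;2;39;16;37m[48;2;36;15;34m🬎[38;2;39;16;37m[48;2;36;15;34m🬎[38;2;39;16;37m[48;2;128;24;41m🬄[38;2;125;20;37m[48;2;127;22;39m🬊[38;2;123;19;36m[48;2;125;20;37m🬊[38;2;40;17;38m[48;2;123;18;36m🬁[38;2;40;17;38m[48;2;122;18;35m🬂[38;2;40;17;38m[48;2;122;18;35m🬂[38;2;39;16;37m[48;2;36;15;34m🬎[0m
[38;2;34;15;32m[48;2;31;14;29m🬂[38;2;34;15;32m[48;2;31;14;29m🬂[38;2;34;15;32m[48;2;140;35;53m🬀[38;2;133;28;45m[48;2;138;33;50m🬊[38;2;129;25;42m[48;2;133;28;45m🬊[38;2;126;21;39m[48;2;128;24;41m🬊[38;2;124;19;36m[48;2;125;21;38m🬊[38;2;123;18;35m[48;2;124;19;36m🬨[38;2;122;18;35m[48;2;31;14;29m🬕[38;2;34;15;32m[48;2;31;14;29m🬂[0m
[38;2;28;13;25m[48;2;25;12;22m🬎[38;2;29;13;26m[48;2;157;53;70m🬀[38;2;149;44;61m[48;2;155;50;68m🬊[38;2;143;38;55m[48;2;148;44;61m🬊[38;2;136;31;49m[48;2;140;36;53m🬊[38;2;131;26;44m[48;2;135;30;47m🬨[38;2;127;22;39m[48;2;129;24;41m🬨[38;2;124;19;36m[48;2;125;21;38m🬨[38;2;123;19;36m[48;2;26;12;23m🬄[38;2;28;13;25m[48;2;25;12;22m🬎[0m
[38;2;170;65;82m[48;2;21;8;14m🬍[38;2;21;3;6m[48;2;168;63;80m🬏[38;2;161;56;73m[48;2;165;61;78m🬊[38;2;153;48;66m[48;2;159;54;71m🬨[38;2;143;39;56m[48;2;148;43;61m▐[38;2;135;30;48m[48;2;139;34;51m▐[38;2;129;24;42m[48;2;132;27;44m▐[38;2;125;21;38m[48;2;127;22;40m🬨[38;2;22;11;19m[48;2;20;10;16m🬎[38;2;22;11;19m[48;2;20;10;16m🬎[0m
[38;2;18;10;14m[48;2;15;9;11m🬂[38;2;16;9;12m[48;2;21;3;6m🬺[38;2;21;3;6m[48;2;15;9;11m🬎[38;2;158;54;71m[48;2;21;3;6m🬂[38;2;149;44;61m[48;2;21;3;6m🬎[38;2;139;34;51m[48;2;21;3;6m🬬[38;2;130;26;43m[48;2;133;29;46m▐[38;2;127;23;40m[48;2;15;9;11m🬕[38;2;18;10;14m[48;2;15;9;11m🬂[38;2;18;10;14m[48;2;15;9;11m🬂[0m
</frame>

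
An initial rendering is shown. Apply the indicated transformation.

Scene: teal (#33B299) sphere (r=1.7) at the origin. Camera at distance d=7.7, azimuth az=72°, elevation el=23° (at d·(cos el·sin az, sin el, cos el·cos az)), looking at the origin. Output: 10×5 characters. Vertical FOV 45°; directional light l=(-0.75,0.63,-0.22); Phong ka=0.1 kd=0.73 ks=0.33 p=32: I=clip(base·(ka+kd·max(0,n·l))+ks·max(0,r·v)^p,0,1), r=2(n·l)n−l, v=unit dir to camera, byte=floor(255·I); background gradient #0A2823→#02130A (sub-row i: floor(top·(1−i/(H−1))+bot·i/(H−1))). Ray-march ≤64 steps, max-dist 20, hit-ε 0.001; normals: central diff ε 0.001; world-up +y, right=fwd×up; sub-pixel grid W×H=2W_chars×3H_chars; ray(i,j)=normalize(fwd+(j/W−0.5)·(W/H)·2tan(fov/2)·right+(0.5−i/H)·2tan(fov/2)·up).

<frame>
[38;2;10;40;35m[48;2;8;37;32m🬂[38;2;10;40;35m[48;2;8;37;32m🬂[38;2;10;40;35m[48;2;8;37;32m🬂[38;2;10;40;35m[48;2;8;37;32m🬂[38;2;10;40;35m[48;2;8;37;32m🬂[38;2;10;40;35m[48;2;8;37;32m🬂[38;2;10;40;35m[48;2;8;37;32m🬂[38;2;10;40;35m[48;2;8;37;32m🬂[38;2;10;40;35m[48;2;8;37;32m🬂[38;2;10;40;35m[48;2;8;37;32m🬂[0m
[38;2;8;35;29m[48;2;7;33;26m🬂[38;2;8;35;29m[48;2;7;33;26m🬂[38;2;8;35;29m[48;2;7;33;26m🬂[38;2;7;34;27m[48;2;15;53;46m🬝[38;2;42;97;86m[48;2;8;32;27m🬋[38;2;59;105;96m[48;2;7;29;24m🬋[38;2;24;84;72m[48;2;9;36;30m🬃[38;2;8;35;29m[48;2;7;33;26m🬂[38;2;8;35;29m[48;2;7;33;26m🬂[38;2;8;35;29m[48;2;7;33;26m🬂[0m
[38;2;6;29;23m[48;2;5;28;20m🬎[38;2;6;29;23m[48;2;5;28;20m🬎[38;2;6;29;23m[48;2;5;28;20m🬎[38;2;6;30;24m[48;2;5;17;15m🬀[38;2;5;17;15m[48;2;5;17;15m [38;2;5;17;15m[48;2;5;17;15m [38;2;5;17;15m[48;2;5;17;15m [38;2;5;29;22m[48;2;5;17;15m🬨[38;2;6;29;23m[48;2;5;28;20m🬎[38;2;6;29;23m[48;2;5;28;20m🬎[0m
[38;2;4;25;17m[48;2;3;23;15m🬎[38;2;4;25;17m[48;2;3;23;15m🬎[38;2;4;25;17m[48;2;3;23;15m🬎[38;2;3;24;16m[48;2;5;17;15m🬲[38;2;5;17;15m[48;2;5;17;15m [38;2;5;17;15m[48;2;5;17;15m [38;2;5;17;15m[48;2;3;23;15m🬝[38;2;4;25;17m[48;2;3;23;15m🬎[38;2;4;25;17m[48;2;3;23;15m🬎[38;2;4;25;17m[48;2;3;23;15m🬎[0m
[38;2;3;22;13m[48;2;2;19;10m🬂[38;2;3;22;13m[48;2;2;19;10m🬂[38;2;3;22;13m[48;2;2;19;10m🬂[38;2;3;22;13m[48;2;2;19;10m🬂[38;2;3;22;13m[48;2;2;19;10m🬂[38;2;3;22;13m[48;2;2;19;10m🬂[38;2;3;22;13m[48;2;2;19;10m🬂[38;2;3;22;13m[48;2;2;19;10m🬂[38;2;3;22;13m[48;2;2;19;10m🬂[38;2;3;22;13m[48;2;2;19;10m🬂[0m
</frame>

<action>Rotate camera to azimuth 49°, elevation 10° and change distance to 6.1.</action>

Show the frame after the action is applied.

<frame>
[38;2;10;40;35m[48;2;8;37;32m🬂[38;2;10;40;35m[48;2;8;37;32m🬂[38;2;10;40;35m[48;2;8;37;32m🬂[38;2;10;40;35m[48;2;8;37;32m🬂[38;2;10;40;35m[48;2;8;37;32m🬂[38;2;10;40;35m[48;2;8;37;32m🬂[38;2;10;40;35m[48;2;8;37;32m🬂[38;2;10;40;35m[48;2;8;37;32m🬂[38;2;10;40;35m[48;2;8;37;32m🬂[38;2;10;40;35m[48;2;8;37;32m🬂[0m
[38;2;8;35;29m[48;2;7;33;26m🬂[38;2;8;35;29m[48;2;7;33;26m🬂[38;2;8;35;29m[48;2;7;33;26m🬂[38;2;15;43;37m[48;2;7;30;25m🬖[38;2;112;155;147m[48;2;10;26;23m🬀[38;2;9;32;27m[48;2;5;17;15m🬂[38;2;8;33;28m[48;2;5;17;15m🬂[38;2;7;34;27m[48;2;5;17;15m🬬[38;2;8;35;29m[48;2;7;33;26m🬂[38;2;8;35;29m[48;2;7;33;26m🬂[0m
[38;2;6;29;23m[48;2;5;28;20m🬎[38;2;6;29;23m[48;2;5;28;20m🬎[38;2;14;51;44m[48;2;5;25;19m🬁[38;2;5;17;15m[48;2;5;17;15m [38;2;5;17;15m[48;2;5;17;15m [38;2;5;17;15m[48;2;5;17;15m [38;2;5;17;15m[48;2;5;17;15m [38;2;5;17;15m[48;2;5;17;15m [38;2;6;29;23m[48;2;5;28;20m🬎[38;2;6;29;23m[48;2;5;28;20m🬎[0m
[38;2;4;25;17m[48;2;3;23;15m🬎[38;2;4;25;17m[48;2;3;23;15m🬎[38;2;3;24;16m[48;2;5;17;15m🬺[38;2;5;17;15m[48;2;3;23;15m🬬[38;2;5;17;15m[48;2;5;17;15m [38;2;5;17;15m[48;2;5;17;15m [38;2;5;17;15m[48;2;5;17;15m [38;2;5;17;15m[48;2;3;23;15m🬆[38;2;4;25;17m[48;2;3;23;15m🬎[38;2;4;25;17m[48;2;3;23;15m🬎[0m
[38;2;3;22;13m[48;2;2;19;10m🬂[38;2;3;22;13m[48;2;2;19;10m🬂[38;2;3;22;13m[48;2;2;19;10m🬂[38;2;3;22;13m[48;2;2;19;10m🬂[38;2;5;17;15m[48;2;2;19;10m🬂[38;2;5;17;15m[48;2;2;19;10m🬂[38;2;5;17;15m[48;2;2;20;11m🬀[38;2;3;22;13m[48;2;2;19;10m🬂[38;2;3;22;13m[48;2;2;19;10m🬂[38;2;3;22;13m[48;2;2;19;10m🬂[0m
</frame>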